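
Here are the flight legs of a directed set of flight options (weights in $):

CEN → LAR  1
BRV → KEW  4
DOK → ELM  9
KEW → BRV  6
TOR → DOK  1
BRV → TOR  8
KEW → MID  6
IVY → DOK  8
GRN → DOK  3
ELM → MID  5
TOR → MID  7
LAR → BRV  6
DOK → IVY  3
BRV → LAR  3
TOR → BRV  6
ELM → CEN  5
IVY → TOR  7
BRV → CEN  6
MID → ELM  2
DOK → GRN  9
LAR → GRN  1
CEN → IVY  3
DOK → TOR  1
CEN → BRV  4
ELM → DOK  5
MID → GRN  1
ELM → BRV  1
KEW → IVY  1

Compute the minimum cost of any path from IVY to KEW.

$17

Candidate routes:
IVY - TOR - MID - ELM - BRV - KEW: 7+7+2+1+4 = 21
IVY - TOR - DOK - ELM - BRV - KEW: 7+1+9+1+4 = 22
IVY - TOR - BRV - KEW: 7+6+4 = 17
IVY - DOK - TOR - BRV - KEW: 8+1+6+4 = 19
The minimum is $17 via IVY - TOR - BRV - KEW.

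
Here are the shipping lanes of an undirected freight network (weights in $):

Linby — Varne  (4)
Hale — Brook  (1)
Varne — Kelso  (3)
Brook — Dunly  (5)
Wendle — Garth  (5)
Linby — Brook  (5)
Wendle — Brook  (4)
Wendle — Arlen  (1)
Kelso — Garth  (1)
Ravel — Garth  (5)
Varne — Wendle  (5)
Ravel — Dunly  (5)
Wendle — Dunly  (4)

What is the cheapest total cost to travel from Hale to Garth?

$10

Candidate routes:
Hale → Brook → Wendle → Varne → Kelso → Garth: 1+4+5+3+1 = 14
Hale → Brook → Linby → Varne → Kelso → Garth: 1+5+4+3+1 = 14
Hale → Brook → Wendle → Garth: 1+4+5 = 10
Hale → Brook → Dunly → Wendle → Garth: 1+5+4+5 = 15
The minimum is $10 via Hale → Brook → Wendle → Garth.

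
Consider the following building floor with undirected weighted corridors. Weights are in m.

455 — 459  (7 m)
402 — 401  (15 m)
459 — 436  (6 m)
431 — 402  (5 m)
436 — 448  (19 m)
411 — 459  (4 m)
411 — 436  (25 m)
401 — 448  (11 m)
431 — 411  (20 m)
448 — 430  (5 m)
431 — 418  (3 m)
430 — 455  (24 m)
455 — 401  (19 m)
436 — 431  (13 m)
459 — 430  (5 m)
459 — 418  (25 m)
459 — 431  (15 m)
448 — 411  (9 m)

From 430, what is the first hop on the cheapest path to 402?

459

Enumerating some paths:
430 → 459 → 431 → 402: 5+15+5 = 25
430 → 459 → 411 → 431 → 402: 5+4+20+5 = 34
430 → 448 → 401 → 402: 5+11+15 = 31
430 → 459 → 436 → 431 → 402: 5+6+13+5 = 29
Cheapest is 430 → 459 → 431 → 402 at 25 m.
So from 430 the first move is to 459.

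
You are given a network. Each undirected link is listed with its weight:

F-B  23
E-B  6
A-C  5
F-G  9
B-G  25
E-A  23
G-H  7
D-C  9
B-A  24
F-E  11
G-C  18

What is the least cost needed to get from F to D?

36

Compare a few routes:
F - E - B - A - C - D: 11+6+24+5+9 = 55
F - G - C - D: 9+18+9 = 36
F - E - A - C - D: 11+23+5+9 = 48
The minimum is 36 via F - G - C - D.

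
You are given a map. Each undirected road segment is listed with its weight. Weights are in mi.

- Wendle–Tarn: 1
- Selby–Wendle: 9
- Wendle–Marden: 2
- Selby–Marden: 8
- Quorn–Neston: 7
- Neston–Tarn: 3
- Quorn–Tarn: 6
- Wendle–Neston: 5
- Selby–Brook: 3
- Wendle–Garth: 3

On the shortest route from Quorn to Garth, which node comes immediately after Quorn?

Compare a few routes:
Quorn - Neston - Wendle - Garth: 7+5+3 = 15
Quorn - Tarn - Wendle - Garth: 6+1+3 = 10
Quorn - Neston - Tarn - Wendle - Garth: 7+3+1+3 = 14
Cheapest is Quorn - Tarn - Wendle - Garth at 10 mi.
So from Quorn the first move is to Tarn.

Tarn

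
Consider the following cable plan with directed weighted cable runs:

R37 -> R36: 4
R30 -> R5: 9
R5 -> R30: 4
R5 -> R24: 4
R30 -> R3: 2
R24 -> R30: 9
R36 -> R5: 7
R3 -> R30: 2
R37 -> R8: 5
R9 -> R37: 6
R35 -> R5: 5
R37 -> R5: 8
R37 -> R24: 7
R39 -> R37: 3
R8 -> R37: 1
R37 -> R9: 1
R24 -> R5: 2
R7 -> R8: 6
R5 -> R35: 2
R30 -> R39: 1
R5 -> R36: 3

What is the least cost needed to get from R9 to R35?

Shortest distances from R9:
R9: 0
R37: 6  (via R9)
R36: 10  (via R37)
R8: 11  (via R37)
R24: 13  (via R37)
R5: 14  (via R37)
R35: 16  (via R5)
Shortest route: R9 → R37 → R5 → R35 = 16.

16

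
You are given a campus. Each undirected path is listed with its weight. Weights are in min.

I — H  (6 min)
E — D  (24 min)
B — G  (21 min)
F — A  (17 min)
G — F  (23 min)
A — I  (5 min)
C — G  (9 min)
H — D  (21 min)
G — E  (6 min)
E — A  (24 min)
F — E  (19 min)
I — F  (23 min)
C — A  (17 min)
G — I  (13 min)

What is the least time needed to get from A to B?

39 min

Running Dijkstra from A:
A: 0
I: 5  (via A)
H: 11  (via I)
C: 17  (via A)
F: 17  (via A)
G: 18  (via I)
E: 24  (via A)
D: 32  (via H)
B: 39  (via G)
Shortest route: A → I → G → B = 39 min.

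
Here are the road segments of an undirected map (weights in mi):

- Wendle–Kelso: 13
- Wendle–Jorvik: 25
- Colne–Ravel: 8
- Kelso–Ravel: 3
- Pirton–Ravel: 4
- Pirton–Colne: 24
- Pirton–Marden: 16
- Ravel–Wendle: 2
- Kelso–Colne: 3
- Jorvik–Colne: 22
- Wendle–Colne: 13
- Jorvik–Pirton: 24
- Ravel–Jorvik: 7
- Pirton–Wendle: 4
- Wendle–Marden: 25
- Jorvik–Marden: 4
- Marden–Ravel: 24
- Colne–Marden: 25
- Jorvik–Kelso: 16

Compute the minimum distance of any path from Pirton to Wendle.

4 mi

Candidate routes:
Pirton - Ravel - Wendle: 4+2 = 6
Pirton - Wendle: 4 = 4
The minimum is 4 mi via Pirton - Wendle.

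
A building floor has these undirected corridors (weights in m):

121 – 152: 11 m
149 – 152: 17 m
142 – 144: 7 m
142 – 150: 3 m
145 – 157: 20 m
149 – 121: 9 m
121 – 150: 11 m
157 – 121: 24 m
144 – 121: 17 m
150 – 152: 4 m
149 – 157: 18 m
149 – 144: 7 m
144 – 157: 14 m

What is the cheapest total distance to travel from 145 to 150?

44 m

Settle nodes by increasing distance from 145:
145: 0
157: 20  (via 145)
144: 34  (via 157)
149: 38  (via 157)
142: 41  (via 144)
150: 44  (via 142)
Shortest route: 145–157–144–142–150 = 44 m.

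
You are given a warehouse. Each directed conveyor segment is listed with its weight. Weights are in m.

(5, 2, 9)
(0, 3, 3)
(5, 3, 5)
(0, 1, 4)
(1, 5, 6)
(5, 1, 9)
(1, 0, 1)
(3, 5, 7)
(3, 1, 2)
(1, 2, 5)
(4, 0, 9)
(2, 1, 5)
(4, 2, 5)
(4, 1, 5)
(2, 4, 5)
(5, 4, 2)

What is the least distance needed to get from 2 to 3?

Settle nodes by increasing distance from 2:
2: 0
1: 5  (via 2)
4: 5  (via 2)
0: 6  (via 1)
3: 9  (via 0)
Shortest route: 2 → 1 → 0 → 3 = 9 m.

9 m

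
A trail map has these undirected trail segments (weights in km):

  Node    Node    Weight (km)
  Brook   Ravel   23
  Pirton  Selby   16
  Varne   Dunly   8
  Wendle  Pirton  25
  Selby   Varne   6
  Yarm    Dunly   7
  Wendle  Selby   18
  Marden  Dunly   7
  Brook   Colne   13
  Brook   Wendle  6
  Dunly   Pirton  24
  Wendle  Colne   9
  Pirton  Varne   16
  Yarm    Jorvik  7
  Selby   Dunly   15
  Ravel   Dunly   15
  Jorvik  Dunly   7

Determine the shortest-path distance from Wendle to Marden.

39 km

Running Dijkstra from Wendle:
Wendle: 0
Brook: 6  (via Wendle)
Colne: 9  (via Wendle)
Selby: 18  (via Wendle)
Varne: 24  (via Selby)
Pirton: 25  (via Wendle)
Ravel: 29  (via Brook)
Dunly: 32  (via Varne)
Yarm: 39  (via Dunly)
Marden: 39  (via Dunly)
Shortest route: Wendle–Selby–Varne–Dunly–Marden = 39 km.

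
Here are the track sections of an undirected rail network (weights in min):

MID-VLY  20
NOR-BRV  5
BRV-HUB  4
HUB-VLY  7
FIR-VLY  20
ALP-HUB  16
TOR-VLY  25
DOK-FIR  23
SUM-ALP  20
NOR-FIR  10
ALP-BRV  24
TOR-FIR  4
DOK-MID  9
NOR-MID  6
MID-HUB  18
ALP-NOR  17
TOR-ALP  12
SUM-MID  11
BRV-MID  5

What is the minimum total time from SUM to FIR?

27 min

Shortest distances from SUM:
SUM: 0
MID: 11  (via SUM)
BRV: 16  (via MID)
NOR: 17  (via MID)
ALP: 20  (via SUM)
HUB: 20  (via BRV)
DOK: 20  (via MID)
VLY: 27  (via HUB)
FIR: 27  (via NOR)
Shortest route: SUM–MID–NOR–FIR = 27 min.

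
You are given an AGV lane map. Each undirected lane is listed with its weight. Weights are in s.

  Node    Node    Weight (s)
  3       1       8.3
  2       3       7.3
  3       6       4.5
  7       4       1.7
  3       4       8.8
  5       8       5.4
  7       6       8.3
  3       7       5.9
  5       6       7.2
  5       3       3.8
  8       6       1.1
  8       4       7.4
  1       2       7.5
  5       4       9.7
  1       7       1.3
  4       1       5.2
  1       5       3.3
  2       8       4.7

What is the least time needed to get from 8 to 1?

8.7 s

Candidate routes:
8 - 5 - 1: 5.4+3.3 = 8.7
8 - 4 - 7 - 1: 7.4+1.7+1.3 = 10.4
The minimum is 8.7 s via 8 - 5 - 1.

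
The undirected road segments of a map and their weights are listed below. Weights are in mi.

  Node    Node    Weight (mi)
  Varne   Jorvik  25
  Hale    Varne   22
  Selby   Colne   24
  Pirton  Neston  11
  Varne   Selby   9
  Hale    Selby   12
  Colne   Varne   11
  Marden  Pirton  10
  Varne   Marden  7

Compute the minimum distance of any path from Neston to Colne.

Candidate routes:
Neston - Pirton - Marden - Varne - Colne: 11+10+7+11 = 39
Neston - Pirton - Marden - Varne - Selby - Colne: 11+10+7+9+24 = 61
Cheapest is Neston - Pirton - Marden - Varne - Colne at 39 mi.

39 mi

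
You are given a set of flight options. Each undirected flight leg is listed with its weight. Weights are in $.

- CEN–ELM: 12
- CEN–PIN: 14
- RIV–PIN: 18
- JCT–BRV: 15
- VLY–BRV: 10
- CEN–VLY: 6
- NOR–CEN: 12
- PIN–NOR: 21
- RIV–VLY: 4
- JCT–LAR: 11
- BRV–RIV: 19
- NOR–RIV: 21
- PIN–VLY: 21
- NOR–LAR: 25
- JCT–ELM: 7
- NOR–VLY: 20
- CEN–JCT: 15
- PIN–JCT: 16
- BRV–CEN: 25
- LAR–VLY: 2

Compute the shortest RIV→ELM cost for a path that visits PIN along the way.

Shortest RIV→PIN: RIV–PIN = 18
Shortest PIN→ELM: PIN–JCT–ELM = 23
Total via PIN: 18 + 23 = $41.

$41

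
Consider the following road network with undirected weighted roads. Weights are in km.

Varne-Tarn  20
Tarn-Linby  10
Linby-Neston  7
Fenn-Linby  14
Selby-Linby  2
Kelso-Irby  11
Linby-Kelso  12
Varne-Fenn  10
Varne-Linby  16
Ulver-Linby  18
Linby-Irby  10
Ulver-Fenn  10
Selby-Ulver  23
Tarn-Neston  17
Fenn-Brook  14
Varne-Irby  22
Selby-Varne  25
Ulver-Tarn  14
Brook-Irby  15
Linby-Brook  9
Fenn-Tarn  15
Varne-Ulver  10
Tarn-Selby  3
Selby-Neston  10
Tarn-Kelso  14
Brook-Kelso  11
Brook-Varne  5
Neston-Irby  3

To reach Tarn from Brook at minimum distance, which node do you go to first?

Compare a few routes:
Brook–Kelso–Tarn: 11+14 = 25
Brook–Varne–Tarn: 5+20 = 25
Brook–Linby–Tarn: 9+10 = 19
Brook–Linby–Selby–Tarn: 9+2+3 = 14
Cheapest is Brook–Linby–Selby–Tarn at 14 km.
So from Brook the first move is to Linby.

Linby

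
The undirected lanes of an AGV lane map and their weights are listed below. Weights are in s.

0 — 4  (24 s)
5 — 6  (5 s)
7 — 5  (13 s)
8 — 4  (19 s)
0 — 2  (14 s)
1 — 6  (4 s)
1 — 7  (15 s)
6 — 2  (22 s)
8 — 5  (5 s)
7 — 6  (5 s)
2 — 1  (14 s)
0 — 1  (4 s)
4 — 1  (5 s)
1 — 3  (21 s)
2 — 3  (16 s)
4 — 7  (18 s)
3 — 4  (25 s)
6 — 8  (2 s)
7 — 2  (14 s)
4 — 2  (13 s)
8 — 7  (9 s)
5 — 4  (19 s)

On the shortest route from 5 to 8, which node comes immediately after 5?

Compare a few routes:
5 - 8: 5 = 5
5 - 6 - 8: 5+2 = 7
Cheapest is 5 - 8 at 5 s.
So from 5 the first move is to 8.

8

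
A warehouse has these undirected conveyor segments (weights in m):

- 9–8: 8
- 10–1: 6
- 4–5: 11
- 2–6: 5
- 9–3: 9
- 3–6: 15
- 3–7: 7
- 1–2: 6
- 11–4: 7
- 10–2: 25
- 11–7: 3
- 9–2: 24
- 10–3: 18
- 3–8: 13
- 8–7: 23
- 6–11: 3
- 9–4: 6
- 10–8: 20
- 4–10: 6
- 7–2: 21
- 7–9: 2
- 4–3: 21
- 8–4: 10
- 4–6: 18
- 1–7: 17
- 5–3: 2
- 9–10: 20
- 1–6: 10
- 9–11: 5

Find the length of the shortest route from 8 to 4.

10 m

Candidate routes:
8–9–4: 8+6 = 14
8–9–7–11–4: 8+2+3+7 = 20
8–4: 10 = 10
The minimum is 10 m via 8–4.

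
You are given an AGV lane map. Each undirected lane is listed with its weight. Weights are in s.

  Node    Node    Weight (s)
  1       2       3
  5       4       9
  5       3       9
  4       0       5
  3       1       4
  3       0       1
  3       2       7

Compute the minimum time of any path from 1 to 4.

Enumerating some paths:
1 - 2 - 3 - 0 - 4: 3+7+1+5 = 16
1 - 3 - 0 - 4: 4+1+5 = 10
The minimum is 10 s via 1 - 3 - 0 - 4.

10 s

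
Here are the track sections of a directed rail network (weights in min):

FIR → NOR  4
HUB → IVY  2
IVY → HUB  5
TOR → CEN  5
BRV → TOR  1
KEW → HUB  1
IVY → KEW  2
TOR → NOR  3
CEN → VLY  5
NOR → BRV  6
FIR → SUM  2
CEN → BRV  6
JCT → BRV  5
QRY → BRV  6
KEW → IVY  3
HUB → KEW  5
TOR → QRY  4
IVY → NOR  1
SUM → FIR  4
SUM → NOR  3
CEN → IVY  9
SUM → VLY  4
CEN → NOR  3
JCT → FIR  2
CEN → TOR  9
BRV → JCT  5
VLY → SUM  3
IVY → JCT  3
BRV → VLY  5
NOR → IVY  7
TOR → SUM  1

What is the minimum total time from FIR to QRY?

15 min

Settle nodes by increasing distance from FIR:
FIR: 0
SUM: 2  (via FIR)
NOR: 4  (via FIR)
VLY: 6  (via SUM)
BRV: 10  (via NOR)
TOR: 11  (via BRV)
IVY: 11  (via NOR)
KEW: 13  (via IVY)
JCT: 14  (via IVY)
HUB: 14  (via KEW)
QRY: 15  (via TOR)
Shortest route: FIR → NOR → BRV → TOR → QRY = 15 min.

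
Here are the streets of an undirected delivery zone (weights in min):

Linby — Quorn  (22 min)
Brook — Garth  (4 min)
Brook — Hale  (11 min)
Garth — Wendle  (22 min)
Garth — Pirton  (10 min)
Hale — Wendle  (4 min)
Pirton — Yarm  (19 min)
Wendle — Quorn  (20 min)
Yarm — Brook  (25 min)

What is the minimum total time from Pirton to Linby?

71 min

Settle nodes by increasing distance from Pirton:
Pirton: 0
Garth: 10  (via Pirton)
Brook: 14  (via Garth)
Yarm: 19  (via Pirton)
Hale: 25  (via Brook)
Wendle: 29  (via Hale)
Quorn: 49  (via Wendle)
Linby: 71  (via Quorn)
Shortest route: Pirton–Garth–Brook–Hale–Wendle–Quorn–Linby = 71 min.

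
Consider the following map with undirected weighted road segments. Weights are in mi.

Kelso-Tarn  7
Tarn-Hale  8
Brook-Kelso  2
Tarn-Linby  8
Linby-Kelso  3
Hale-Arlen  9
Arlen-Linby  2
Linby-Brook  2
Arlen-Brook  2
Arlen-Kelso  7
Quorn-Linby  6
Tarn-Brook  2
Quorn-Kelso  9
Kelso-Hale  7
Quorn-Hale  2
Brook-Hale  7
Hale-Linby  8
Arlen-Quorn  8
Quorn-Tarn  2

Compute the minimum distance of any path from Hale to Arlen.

Settle nodes by increasing distance from Hale:
Hale: 0
Quorn: 2  (via Hale)
Tarn: 4  (via Quorn)
Brook: 6  (via Tarn)
Kelso: 7  (via Hale)
Arlen: 8  (via Brook)
Shortest route: Hale–Quorn–Tarn–Brook–Arlen = 8 mi.

8 mi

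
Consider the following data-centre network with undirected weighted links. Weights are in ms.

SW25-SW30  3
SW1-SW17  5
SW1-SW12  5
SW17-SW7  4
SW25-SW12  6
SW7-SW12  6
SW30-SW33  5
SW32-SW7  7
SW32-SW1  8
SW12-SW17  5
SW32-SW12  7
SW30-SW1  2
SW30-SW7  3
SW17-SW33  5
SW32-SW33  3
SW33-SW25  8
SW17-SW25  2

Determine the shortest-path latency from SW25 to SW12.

Candidate routes:
SW25 → SW12: 6 = 6
SW25 → SW17 → SW12: 2+5 = 7
The minimum is 6 ms via SW25 → SW12.

6 ms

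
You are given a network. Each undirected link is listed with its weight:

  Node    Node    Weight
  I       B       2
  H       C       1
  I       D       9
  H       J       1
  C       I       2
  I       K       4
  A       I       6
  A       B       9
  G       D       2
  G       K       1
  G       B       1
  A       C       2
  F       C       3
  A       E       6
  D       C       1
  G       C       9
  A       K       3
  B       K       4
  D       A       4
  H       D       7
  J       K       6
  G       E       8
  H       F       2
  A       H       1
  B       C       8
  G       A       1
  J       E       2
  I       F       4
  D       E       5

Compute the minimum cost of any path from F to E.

Settle nodes by increasing distance from F:
F: 0
H: 2  (via F)
A: 3  (via H)
C: 3  (via F)
J: 3  (via H)
D: 4  (via C)
G: 4  (via A)
I: 4  (via F)
B: 5  (via G)
E: 5  (via J)
Shortest route: F → H → J → E = 5.

5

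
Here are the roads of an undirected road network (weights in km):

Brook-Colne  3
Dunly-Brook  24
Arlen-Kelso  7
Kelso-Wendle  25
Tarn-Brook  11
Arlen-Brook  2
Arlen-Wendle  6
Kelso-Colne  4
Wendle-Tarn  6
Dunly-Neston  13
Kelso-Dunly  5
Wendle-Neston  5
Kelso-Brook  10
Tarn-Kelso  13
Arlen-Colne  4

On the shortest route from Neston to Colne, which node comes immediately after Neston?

Wendle

Enumerating some paths:
Neston–Wendle–Arlen–Colne: 5+6+4 = 15
Neston–Dunly–Kelso–Colne: 13+5+4 = 22
Neston–Wendle–Arlen–Kelso–Colne: 5+6+7+4 = 22
Neston–Wendle–Arlen–Brook–Colne: 5+6+2+3 = 16
The minimum is 15 km via Neston–Wendle–Arlen–Colne.
So from Neston the first move is to Wendle.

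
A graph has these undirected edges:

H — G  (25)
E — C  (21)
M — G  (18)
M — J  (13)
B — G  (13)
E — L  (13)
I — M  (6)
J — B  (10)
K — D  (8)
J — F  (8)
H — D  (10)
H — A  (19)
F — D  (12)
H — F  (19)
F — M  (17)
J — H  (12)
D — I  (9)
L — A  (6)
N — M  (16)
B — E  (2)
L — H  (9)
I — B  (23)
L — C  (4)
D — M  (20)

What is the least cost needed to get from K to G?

41

Candidate routes:
K - D - I - M - G: 8+9+6+18 = 41
K - D - M - G: 8+20+18 = 46
K - D - H - G: 8+10+25 = 43
K - D - F - J - B - G: 8+12+8+10+13 = 51
Cheapest is K - D - I - M - G at 41.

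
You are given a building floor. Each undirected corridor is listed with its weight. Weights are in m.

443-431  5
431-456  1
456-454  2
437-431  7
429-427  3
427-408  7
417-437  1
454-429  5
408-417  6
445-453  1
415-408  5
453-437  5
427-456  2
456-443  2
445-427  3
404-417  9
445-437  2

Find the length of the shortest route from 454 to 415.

16 m

Shortest distances from 454:
454: 0
456: 2  (via 454)
431: 3  (via 456)
427: 4  (via 456)
443: 4  (via 456)
429: 5  (via 454)
445: 7  (via 427)
453: 8  (via 445)
437: 9  (via 445)
417: 10  (via 437)
408: 11  (via 427)
415: 16  (via 408)
Shortest route: 454–456–427–408–415 = 16 m.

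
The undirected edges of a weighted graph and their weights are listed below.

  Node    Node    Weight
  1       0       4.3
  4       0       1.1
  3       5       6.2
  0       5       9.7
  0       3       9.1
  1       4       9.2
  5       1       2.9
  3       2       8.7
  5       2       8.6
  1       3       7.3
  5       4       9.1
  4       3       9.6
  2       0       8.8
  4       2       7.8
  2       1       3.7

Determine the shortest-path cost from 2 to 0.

Running Dijkstra from 2:
2: 0
1: 3.7  (via 2)
5: 6.6  (via 1)
4: 7.8  (via 2)
0: 8  (via 1)
Shortest route: 2–1–0 = 8.

8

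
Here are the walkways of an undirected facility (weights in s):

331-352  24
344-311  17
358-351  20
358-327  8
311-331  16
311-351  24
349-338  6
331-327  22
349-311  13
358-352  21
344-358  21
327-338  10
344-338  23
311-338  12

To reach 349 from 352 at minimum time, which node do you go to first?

Compare a few routes:
352 - 331 - 311 - 349: 24+16+13 = 53
352 - 358 - 327 - 338 - 349: 21+8+10+6 = 45
352 - 331 - 311 - 338 - 349: 24+16+12+6 = 58
Cheapest is 352 - 358 - 327 - 338 - 349 at 45 s.
So from 352 the first move is to 358.

358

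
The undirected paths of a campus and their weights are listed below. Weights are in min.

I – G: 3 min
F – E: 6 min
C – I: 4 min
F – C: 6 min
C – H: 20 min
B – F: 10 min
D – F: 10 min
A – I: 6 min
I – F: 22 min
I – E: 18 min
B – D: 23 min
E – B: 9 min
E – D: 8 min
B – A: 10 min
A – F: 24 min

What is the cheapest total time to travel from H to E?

32 min

Candidate routes:
H - C - I - E: 20+4+18 = 42
H - C - F - D - E: 20+6+10+8 = 44
H - C - F - E: 20+6+6 = 32
Cheapest is H - C - F - E at 32 min.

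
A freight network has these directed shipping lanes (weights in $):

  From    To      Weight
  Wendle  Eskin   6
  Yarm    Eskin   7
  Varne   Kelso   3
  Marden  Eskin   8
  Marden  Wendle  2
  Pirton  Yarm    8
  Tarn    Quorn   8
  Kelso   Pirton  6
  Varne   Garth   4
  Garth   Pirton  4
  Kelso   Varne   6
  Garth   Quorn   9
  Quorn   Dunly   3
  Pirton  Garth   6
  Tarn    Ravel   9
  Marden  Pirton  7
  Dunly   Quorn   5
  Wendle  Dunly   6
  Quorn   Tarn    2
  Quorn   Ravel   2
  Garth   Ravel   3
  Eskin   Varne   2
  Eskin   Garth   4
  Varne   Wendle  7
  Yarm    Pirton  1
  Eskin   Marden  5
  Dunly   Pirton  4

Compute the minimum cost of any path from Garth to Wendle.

$26

Running Dijkstra from Garth:
Garth: 0
Ravel: 3  (via Garth)
Pirton: 4  (via Garth)
Quorn: 9  (via Garth)
Tarn: 11  (via Quorn)
Dunly: 12  (via Quorn)
Yarm: 12  (via Pirton)
Eskin: 19  (via Yarm)
Varne: 21  (via Eskin)
Kelso: 24  (via Varne)
Marden: 24  (via Eskin)
Wendle: 26  (via Marden)
Shortest route: Garth–Pirton–Yarm–Eskin–Marden–Wendle = $26.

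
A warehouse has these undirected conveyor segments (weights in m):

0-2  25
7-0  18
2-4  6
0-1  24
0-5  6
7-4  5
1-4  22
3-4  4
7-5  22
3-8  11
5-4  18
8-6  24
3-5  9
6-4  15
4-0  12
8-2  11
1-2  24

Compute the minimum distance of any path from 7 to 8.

Settle nodes by increasing distance from 7:
7: 0
4: 5  (via 7)
3: 9  (via 4)
2: 11  (via 4)
0: 17  (via 4)
5: 18  (via 3)
6: 20  (via 4)
8: 20  (via 3)
Shortest route: 7 → 4 → 3 → 8 = 20 m.

20 m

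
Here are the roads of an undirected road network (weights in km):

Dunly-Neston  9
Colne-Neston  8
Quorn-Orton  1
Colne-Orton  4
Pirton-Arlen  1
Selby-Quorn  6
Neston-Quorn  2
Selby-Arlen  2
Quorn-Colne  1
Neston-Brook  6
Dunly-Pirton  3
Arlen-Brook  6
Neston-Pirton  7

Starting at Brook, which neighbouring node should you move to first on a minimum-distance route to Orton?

Enumerating some paths:
Brook → Neston → Quorn → Orton: 6+2+1 = 9
Brook → Arlen → Selby → Quorn → Orton: 6+2+6+1 = 15
Brook → Neston → Quorn → Colne → Orton: 6+2+1+4 = 13
Cheapest is Brook → Neston → Quorn → Orton at 9 km.
So from Brook the first move is to Neston.

Neston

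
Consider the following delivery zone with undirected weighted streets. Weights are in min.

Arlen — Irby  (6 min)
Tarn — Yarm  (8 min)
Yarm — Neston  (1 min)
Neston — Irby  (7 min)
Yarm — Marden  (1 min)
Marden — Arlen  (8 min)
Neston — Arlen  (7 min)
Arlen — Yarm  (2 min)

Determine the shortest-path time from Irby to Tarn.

16 min

Shortest distances from Irby:
Irby: 0
Arlen: 6  (via Irby)
Neston: 7  (via Irby)
Yarm: 8  (via Arlen)
Marden: 9  (via Yarm)
Tarn: 16  (via Yarm)
Shortest route: Irby–Arlen–Yarm–Tarn = 16 min.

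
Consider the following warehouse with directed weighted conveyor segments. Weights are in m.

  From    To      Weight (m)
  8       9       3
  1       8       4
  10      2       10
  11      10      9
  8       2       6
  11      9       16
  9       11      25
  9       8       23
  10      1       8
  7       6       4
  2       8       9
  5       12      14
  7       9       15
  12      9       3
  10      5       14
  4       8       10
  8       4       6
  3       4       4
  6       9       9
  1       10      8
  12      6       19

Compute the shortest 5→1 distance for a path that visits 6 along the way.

Best 5 to 6: 5 → 12 → 6 costing 33
Best 6 to 1: 6 → 9 → 11 → 10 → 1 costing 51
Total via 6: 33 + 51 = 84 m.

84 m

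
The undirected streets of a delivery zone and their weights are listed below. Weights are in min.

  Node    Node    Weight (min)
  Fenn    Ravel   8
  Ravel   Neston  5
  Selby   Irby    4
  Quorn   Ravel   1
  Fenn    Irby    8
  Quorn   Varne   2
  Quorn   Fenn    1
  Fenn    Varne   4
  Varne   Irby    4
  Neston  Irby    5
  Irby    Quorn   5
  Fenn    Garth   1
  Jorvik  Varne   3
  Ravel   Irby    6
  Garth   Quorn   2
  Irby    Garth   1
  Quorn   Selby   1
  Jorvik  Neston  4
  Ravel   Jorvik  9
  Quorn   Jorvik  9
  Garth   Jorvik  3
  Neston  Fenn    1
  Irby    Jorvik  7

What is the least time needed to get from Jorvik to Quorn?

5 min

Settle nodes by increasing distance from Jorvik:
Jorvik: 0
Garth: 3  (via Jorvik)
Varne: 3  (via Jorvik)
Fenn: 4  (via Garth)
Irby: 4  (via Garth)
Neston: 4  (via Jorvik)
Quorn: 5  (via Garth)
Shortest route: Jorvik → Garth → Quorn = 5 min.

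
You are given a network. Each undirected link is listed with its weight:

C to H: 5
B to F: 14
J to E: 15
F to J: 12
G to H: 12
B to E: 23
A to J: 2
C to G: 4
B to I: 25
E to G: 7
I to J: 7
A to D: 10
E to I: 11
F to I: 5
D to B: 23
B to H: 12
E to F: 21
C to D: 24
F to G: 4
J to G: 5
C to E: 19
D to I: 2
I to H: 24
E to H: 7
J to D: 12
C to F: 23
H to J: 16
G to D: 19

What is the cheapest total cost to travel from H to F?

13

Compare a few routes:
H → C → G → F: 5+4+4 = 13
H → G → F: 12+4 = 16
Cheapest is H → C → G → F at 13.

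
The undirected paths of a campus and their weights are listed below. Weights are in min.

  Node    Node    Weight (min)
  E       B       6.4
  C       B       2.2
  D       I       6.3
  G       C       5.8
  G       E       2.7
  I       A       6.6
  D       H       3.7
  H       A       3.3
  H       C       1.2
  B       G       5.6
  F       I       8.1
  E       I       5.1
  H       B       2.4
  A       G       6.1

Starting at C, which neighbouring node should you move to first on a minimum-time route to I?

Candidate routes:
C - H - A - I: 1.2+3.3+6.6 = 11.1
C - H - D - I: 1.2+3.7+6.3 = 11.2
C - G - E - I: 5.8+2.7+5.1 = 13.6
The minimum is 11.1 min via C - H - A - I.
So from C the first move is to H.

H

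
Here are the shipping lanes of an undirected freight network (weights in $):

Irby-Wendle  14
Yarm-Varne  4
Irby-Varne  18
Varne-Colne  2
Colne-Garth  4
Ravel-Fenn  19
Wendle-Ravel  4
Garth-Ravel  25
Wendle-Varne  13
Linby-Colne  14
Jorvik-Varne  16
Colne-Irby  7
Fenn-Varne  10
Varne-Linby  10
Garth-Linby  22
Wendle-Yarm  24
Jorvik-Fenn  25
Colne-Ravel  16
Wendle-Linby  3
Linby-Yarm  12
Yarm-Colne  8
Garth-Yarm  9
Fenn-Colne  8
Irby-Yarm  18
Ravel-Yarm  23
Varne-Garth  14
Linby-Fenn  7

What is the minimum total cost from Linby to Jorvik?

Settle nodes by increasing distance from Linby:
Linby: 0
Wendle: 3  (via Linby)
Ravel: 7  (via Wendle)
Fenn: 7  (via Linby)
Varne: 10  (via Linby)
Yarm: 12  (via Linby)
Colne: 12  (via Varne)
Garth: 16  (via Colne)
Irby: 17  (via Wendle)
Jorvik: 26  (via Varne)
Shortest route: Linby → Varne → Jorvik = $26.

$26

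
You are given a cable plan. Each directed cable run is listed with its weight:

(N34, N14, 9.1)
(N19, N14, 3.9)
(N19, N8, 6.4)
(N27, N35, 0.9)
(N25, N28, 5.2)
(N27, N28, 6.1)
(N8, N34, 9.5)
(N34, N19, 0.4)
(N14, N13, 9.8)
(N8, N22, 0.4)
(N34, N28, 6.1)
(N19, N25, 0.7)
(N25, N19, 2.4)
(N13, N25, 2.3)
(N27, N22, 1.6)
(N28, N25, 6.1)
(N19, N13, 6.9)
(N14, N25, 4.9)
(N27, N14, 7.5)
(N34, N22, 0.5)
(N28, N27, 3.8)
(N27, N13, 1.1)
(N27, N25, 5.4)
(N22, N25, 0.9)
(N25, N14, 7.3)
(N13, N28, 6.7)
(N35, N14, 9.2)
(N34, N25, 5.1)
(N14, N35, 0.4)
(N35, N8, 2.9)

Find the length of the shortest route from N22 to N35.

7.6

Running Dijkstra from N22:
N22: 0
N25: 0.9  (via N22)
N19: 3.3  (via N25)
N28: 6.1  (via N25)
N14: 7.2  (via N19)
N35: 7.6  (via N14)
Shortest route: N22–N25–N19–N14–N35 = 7.6.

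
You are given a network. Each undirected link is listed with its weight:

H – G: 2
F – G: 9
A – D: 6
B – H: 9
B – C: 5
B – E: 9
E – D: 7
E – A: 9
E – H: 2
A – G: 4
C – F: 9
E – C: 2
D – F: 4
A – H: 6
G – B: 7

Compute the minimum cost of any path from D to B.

14

Shortest distances from D:
D: 0
F: 4  (via D)
A: 6  (via D)
E: 7  (via D)
C: 9  (via E)
H: 9  (via E)
G: 10  (via A)
B: 14  (via C)
Shortest route: D–E–C–B = 14.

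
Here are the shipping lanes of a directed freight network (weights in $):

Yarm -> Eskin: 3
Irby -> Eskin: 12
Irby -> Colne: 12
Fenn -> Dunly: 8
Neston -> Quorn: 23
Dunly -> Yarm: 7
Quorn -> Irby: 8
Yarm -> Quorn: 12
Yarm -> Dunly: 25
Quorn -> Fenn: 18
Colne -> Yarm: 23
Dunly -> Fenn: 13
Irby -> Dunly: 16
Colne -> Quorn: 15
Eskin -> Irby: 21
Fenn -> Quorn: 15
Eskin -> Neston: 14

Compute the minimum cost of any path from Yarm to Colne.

$32

Compare a few routes:
Yarm → Eskin → Neston → Quorn → Irby → Colne: 3+14+23+8+12 = 60
Yarm → Eskin → Irby → Colne: 3+21+12 = 36
Yarm → Dunly → Fenn → Quorn → Irby → Colne: 25+13+15+8+12 = 73
Yarm → Quorn → Irby → Colne: 12+8+12 = 32
Cheapest is Yarm → Quorn → Irby → Colne at $32.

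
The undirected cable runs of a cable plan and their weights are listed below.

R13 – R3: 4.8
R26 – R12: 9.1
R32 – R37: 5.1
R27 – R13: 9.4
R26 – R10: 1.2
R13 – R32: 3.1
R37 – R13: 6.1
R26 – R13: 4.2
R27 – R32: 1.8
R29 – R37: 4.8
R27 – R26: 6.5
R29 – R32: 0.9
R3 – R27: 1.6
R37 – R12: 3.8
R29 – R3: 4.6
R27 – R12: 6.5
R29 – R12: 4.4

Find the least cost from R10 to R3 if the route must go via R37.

20

Shortest R10→R37: R10 → R26 → R13 → R37 = 11.5
Shortest R37→R3: R37 → R32 → R27 → R3 = 8.5
Total via R37: 11.5 + 8.5 = 20.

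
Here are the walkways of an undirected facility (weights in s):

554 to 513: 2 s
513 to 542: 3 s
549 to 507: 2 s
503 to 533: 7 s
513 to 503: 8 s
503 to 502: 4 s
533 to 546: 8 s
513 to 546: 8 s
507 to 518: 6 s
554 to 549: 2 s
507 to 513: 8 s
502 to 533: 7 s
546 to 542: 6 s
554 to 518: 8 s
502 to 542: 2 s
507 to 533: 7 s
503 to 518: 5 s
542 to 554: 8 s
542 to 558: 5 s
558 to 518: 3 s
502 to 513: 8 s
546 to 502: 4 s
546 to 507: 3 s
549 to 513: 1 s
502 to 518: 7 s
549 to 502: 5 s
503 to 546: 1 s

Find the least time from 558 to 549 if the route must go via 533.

Best 558 to 533: 558–542–502–533 costing 14
Best 533 to 549: 533–507–549 costing 9
Total via 533: 14 + 9 = 23 s.

23 s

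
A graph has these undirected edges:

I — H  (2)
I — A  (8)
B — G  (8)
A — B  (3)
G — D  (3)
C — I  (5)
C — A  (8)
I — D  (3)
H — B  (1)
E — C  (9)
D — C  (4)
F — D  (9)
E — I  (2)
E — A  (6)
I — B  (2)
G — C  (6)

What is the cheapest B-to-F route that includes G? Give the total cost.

Shortest B→G: B–G = 8
Best G to F: G–D–F costing 12
Total via G: 8 + 12 = 20.

20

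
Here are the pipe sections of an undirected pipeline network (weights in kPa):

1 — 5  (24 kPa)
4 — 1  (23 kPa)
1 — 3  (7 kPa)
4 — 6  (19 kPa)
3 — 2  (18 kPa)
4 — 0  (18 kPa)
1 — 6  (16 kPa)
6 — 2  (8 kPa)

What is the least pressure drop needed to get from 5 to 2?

48 kPa

Shortest distances from 5:
5: 0
1: 24  (via 5)
3: 31  (via 1)
6: 40  (via 1)
4: 47  (via 1)
2: 48  (via 6)
Shortest route: 5–1–6–2 = 48 kPa.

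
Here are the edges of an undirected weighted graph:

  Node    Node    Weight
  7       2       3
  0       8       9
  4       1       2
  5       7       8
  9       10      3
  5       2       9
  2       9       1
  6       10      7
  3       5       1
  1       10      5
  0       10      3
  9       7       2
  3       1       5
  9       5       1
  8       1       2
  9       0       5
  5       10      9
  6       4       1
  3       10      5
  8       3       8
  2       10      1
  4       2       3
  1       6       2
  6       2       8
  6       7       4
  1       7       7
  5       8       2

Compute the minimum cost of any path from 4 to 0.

7

Shortest distances from 4:
4: 0
6: 1  (via 4)
1: 2  (via 4)
2: 3  (via 4)
8: 4  (via 1)
9: 4  (via 2)
10: 4  (via 2)
5: 5  (via 9)
7: 5  (via 6)
3: 6  (via 5)
0: 7  (via 10)
Shortest route: 4–2–10–0 = 7.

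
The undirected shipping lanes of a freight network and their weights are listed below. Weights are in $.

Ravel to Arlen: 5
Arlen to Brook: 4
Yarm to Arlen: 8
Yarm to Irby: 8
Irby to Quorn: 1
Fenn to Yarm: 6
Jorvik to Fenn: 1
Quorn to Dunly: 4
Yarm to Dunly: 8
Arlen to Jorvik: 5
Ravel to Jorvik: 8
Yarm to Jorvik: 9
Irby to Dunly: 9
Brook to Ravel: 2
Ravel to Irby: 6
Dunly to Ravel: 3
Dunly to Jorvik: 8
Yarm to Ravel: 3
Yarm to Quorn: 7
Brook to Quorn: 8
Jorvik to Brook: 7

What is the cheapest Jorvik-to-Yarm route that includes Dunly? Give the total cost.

$14

Best Jorvik to Dunly: Jorvik–Dunly costing 8
Shortest Dunly→Yarm: Dunly–Ravel–Yarm = 6
Total via Dunly: 8 + 6 = $14.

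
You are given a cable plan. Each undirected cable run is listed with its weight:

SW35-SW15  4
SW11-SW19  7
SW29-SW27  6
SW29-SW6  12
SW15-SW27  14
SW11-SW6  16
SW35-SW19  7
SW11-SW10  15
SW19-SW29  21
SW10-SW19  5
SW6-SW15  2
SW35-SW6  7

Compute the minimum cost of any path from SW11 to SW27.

Compare a few routes:
SW11 → SW19 → SW35 → SW15 → SW27: 7+7+4+14 = 32
SW11 → SW19 → SW29 → SW27: 7+21+6 = 34
Cheapest is SW11 → SW19 → SW35 → SW15 → SW27 at 32.

32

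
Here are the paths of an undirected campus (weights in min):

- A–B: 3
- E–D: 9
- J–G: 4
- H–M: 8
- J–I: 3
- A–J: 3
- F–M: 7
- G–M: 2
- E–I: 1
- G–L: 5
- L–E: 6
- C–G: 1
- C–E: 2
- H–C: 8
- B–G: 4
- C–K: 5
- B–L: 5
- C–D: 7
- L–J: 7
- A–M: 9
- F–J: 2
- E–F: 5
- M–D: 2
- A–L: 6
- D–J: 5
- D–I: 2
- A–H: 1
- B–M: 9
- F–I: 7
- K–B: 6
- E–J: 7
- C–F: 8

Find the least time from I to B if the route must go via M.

10 min

Shortest I→M: I → D → M = 4
Shortest M→B: M → G → B = 6
Total via M: 4 + 6 = 10 min.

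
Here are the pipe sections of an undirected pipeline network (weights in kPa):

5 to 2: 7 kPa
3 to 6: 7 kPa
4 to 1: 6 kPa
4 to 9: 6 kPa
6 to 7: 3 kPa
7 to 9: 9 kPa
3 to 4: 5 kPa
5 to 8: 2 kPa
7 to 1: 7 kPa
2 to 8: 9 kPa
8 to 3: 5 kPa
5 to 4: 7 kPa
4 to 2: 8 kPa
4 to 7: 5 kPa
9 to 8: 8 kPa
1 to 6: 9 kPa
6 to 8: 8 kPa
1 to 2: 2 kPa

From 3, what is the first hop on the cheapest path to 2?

4

Enumerating some paths:
3–8–5–2: 5+2+7 = 14
3–8–2: 5+9 = 14
3–6–1–2: 7+9+2 = 18
3–4–2: 5+8 = 13
Cheapest is 3–4–2 at 13 kPa.
So from 3 the first move is to 4.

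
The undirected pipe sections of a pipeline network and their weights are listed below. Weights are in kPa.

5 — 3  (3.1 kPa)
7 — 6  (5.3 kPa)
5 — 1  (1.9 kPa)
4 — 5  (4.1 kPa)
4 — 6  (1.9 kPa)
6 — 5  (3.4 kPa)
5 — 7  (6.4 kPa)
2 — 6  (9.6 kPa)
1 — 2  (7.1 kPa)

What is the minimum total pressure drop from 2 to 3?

Enumerating some paths:
2 - 1 - 5 - 3: 7.1+1.9+3.1 = 12.1
2 - 6 - 5 - 3: 9.6+3.4+3.1 = 16.1
2 - 6 - 4 - 5 - 3: 9.6+1.9+4.1+3.1 = 18.7
The minimum is 12.1 kPa via 2 - 1 - 5 - 3.

12.1 kPa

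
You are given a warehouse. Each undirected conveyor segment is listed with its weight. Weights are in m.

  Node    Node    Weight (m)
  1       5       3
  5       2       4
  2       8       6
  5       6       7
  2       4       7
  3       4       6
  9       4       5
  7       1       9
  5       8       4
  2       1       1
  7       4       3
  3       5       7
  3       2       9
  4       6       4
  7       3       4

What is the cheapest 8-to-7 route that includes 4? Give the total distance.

Shortest 8→4: 8–2–4 = 13
Best 4 to 7: 4–7 costing 3
Total via 4: 13 + 3 = 16 m.

16 m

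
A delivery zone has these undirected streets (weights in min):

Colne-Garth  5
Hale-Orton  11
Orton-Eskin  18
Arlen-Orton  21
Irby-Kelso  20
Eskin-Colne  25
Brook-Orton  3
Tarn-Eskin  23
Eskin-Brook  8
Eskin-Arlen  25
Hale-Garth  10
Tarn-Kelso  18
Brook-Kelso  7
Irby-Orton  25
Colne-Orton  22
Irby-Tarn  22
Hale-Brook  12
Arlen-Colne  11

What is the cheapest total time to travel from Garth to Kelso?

29 min

Candidate routes:
Garth - Hale - Brook - Kelso: 10+12+7 = 29
Garth - Colne - Orton - Brook - Kelso: 5+22+3+7 = 37
Garth - Hale - Orton - Brook - Kelso: 10+11+3+7 = 31
Cheapest is Garth - Hale - Brook - Kelso at 29 min.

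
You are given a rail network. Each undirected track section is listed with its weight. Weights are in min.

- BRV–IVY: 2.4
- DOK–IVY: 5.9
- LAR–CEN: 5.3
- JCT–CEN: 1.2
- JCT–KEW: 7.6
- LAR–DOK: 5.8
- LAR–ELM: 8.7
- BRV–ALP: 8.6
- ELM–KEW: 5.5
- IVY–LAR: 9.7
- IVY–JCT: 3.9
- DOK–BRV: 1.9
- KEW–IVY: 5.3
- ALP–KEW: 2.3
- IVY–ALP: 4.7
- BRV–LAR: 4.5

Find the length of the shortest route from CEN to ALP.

9.8 min

Running Dijkstra from CEN:
CEN: 0
JCT: 1.2  (via CEN)
IVY: 5.1  (via JCT)
LAR: 5.3  (via CEN)
BRV: 7.5  (via IVY)
KEW: 8.8  (via JCT)
DOK: 9.4  (via BRV)
ALP: 9.8  (via IVY)
Shortest route: CEN–JCT–IVY–ALP = 9.8 min.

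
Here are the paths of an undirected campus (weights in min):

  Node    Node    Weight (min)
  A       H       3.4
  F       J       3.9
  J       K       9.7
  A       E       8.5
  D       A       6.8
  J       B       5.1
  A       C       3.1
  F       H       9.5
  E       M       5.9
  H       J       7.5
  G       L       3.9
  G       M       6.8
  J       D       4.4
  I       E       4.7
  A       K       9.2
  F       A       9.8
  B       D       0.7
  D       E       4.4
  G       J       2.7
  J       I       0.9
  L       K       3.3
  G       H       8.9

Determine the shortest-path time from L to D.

Settle nodes by increasing distance from L:
L: 0
K: 3.3  (via L)
G: 3.9  (via L)
J: 6.6  (via G)
I: 7.5  (via J)
F: 10.5  (via J)
M: 10.7  (via G)
D: 11  (via J)
Shortest route: L → G → J → D = 11 min.

11 min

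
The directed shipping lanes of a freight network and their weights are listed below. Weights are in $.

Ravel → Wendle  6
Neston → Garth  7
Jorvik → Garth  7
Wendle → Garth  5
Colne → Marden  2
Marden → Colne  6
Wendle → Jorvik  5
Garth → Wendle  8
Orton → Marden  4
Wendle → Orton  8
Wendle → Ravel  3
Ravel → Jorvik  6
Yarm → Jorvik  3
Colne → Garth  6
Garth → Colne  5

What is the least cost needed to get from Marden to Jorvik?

Running Dijkstra from Marden:
Marden: 0
Colne: 6  (via Marden)
Garth: 12  (via Colne)
Wendle: 20  (via Garth)
Ravel: 23  (via Wendle)
Jorvik: 25  (via Wendle)
Shortest route: Marden–Colne–Garth–Wendle–Jorvik = $25.

$25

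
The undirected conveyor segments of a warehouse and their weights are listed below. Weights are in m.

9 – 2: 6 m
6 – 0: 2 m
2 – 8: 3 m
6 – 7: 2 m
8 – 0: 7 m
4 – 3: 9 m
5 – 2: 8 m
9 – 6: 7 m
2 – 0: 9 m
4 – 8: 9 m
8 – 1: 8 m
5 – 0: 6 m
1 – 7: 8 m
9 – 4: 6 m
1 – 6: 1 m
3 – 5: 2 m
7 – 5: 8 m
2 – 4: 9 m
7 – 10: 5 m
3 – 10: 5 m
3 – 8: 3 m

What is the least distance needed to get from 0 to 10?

Candidate routes:
0 → 8 → 3 → 10: 7+3+5 = 15
0 → 6 → 7 → 10: 2+2+5 = 9
0 → 6 → 1 → 7 → 10: 2+1+8+5 = 16
0 → 5 → 3 → 10: 6+2+5 = 13
The minimum is 9 m via 0 → 6 → 7 → 10.

9 m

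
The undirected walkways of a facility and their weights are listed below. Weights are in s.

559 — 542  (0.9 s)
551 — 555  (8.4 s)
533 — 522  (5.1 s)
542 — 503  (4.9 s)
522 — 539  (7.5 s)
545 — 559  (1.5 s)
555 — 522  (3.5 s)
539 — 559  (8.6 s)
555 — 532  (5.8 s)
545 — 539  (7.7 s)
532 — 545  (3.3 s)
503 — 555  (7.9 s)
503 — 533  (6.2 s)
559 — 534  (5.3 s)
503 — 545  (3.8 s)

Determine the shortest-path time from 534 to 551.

Compare a few routes:
534 → 559 → 542 → 503 → 555 → 551: 5.3+0.9+4.9+7.9+8.4 = 27.4
534 → 559 → 545 → 532 → 555 → 551: 5.3+1.5+3.3+5.8+8.4 = 24.3
534 → 559 → 545 → 503 → 555 → 551: 5.3+1.5+3.8+7.9+8.4 = 26.9
The minimum is 24.3 s via 534 → 559 → 545 → 532 → 555 → 551.

24.3 s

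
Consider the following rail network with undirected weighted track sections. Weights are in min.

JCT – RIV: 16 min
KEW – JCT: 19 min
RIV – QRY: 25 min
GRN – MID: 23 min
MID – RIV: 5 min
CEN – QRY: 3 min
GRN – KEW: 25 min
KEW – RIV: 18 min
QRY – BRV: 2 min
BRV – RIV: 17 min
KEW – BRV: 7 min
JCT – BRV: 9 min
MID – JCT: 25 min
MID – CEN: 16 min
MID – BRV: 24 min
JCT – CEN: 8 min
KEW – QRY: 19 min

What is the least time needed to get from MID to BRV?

Shortest distances from MID:
MID: 0
RIV: 5  (via MID)
CEN: 16  (via MID)
QRY: 19  (via CEN)
JCT: 21  (via RIV)
BRV: 21  (via QRY)
Shortest route: MID → CEN → QRY → BRV = 21 min.

21 min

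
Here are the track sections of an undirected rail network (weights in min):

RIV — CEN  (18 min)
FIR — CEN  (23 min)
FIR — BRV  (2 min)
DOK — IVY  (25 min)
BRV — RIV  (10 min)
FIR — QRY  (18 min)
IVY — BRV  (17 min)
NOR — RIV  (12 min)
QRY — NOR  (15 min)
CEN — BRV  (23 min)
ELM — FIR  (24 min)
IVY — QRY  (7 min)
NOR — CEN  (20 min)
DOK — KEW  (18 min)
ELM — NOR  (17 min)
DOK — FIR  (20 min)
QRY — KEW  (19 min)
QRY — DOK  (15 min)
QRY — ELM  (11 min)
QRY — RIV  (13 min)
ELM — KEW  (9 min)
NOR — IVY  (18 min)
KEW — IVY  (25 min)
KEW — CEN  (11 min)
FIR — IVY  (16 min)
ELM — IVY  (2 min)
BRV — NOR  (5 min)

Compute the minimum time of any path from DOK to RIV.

Shortest distances from DOK:
DOK: 0
QRY: 15  (via DOK)
KEW: 18  (via DOK)
FIR: 20  (via DOK)
BRV: 22  (via FIR)
IVY: 22  (via QRY)
ELM: 24  (via IVY)
NOR: 27  (via BRV)
RIV: 28  (via QRY)
Shortest route: DOK → QRY → RIV = 28 min.

28 min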